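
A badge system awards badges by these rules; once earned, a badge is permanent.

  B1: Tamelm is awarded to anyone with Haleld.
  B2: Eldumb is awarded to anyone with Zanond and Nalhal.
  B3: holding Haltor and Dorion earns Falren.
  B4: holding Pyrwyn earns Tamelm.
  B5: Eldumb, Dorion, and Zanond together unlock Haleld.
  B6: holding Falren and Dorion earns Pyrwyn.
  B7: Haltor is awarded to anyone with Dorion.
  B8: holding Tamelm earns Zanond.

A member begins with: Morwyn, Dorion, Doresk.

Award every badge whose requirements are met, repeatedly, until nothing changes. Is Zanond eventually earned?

Yes

With Dorion, Haltor is earned (B7).
With Haltor and Dorion, Falren is earned (B3).
With Falren and Dorion, Pyrwyn is earned (B6).
With Pyrwyn, Tamelm is earned (B4).
With Tamelm, Zanond is earned (B8).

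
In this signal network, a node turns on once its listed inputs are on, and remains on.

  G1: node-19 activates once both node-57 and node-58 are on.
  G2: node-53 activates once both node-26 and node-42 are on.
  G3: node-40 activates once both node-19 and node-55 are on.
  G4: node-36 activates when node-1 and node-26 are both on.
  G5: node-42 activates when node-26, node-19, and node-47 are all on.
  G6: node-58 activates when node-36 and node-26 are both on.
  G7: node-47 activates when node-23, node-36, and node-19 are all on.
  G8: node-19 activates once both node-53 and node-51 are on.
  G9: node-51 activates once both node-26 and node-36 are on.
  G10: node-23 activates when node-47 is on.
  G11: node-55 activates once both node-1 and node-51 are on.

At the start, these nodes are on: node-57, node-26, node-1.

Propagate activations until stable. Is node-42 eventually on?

No

node-42 would need node-26, node-19, and node-47 (G5), but node-47 never turns on.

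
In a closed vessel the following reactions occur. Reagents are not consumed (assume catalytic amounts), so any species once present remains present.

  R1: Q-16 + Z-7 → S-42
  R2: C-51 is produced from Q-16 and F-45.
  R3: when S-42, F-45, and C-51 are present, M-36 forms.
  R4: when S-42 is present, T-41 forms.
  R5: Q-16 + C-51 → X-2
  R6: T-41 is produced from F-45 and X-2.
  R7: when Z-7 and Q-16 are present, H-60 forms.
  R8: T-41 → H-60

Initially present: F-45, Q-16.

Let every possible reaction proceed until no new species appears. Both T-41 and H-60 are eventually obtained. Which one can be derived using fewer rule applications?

T-41: Q-16 and F-45 present → C-51 forms (R2). Q-16 and C-51 present → X-2 forms (R5). F-45 and X-2 present → T-41 forms (R6). [3 rule applications]
H-60: Q-16 and F-45 present → C-51 forms (R2). Q-16 and C-51 present → X-2 forms (R5). F-45 and X-2 present → T-41 forms (R6). T-41 present → H-60 forms (R8). [4 rule applications]
T-41 needs fewer.

T-41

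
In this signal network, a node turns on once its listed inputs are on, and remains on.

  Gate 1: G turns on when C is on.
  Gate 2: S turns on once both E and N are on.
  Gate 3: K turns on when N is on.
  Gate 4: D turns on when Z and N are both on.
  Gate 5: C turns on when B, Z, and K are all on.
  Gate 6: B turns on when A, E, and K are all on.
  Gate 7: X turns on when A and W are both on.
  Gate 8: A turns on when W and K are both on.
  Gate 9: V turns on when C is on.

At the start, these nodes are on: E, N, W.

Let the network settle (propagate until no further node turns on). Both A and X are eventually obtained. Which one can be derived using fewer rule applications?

A: N is on, so K turns on (Gate 3). Gate 8: W and K on → A on. [2 rule applications]
X: N is on, so K turns on (Gate 3). Gate 8: W and K on → A on. A and W are on, so X turns on (Gate 7). [3 rule applications]
A needs fewer.

A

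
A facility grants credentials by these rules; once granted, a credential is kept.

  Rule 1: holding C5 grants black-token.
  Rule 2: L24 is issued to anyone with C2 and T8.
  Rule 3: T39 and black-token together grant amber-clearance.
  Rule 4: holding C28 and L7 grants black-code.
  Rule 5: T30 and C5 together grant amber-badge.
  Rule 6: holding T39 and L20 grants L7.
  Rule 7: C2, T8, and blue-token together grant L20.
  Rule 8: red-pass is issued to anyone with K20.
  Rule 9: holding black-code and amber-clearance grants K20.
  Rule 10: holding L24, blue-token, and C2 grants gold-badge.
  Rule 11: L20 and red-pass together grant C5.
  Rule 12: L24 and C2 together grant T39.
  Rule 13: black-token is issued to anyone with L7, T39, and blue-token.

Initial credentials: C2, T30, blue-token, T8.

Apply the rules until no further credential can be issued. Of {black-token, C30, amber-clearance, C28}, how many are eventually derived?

2

Holding C2, T8, and blue-token grants L20 (Rule 7).
Holding C2 and T8 grants L24 (Rule 2).
Holding L24 and C2 grants T39 (Rule 12).
Holding T39 and L20 grants L7 (Rule 6).
Holding L7, T39, and blue-token grants black-token (Rule 13).
Holding T39 and black-token grants amber-clearance (Rule 3).
black-token: reached.
No rule produces C30, and it is not given.
amber-clearance: reached.
No rule produces C28, and it is not given.
Reached: black-token and amber-clearance — 2 of the 4.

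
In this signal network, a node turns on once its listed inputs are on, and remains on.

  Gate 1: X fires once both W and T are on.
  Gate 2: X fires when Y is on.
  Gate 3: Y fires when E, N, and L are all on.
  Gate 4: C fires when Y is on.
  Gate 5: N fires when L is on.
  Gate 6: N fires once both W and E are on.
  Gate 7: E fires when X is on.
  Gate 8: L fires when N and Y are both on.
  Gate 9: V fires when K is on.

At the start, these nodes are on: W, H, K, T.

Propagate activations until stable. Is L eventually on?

No

L would need N and Y (Gate 8), but Y never turns on.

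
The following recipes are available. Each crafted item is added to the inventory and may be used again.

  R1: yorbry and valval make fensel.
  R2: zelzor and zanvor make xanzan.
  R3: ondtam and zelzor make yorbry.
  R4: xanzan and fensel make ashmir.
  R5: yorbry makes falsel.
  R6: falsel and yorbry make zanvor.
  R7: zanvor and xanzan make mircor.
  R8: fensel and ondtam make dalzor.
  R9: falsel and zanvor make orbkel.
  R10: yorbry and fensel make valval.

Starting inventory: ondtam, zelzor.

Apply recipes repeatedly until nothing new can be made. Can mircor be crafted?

Using R3, ondtam and zelzor make yorbry.
yorbry → falsel (R5).
Using R6, falsel and yorbry make zanvor.
Using R2, zelzor and zanvor make xanzan.
Using R7, zanvor and xanzan make mircor.

Yes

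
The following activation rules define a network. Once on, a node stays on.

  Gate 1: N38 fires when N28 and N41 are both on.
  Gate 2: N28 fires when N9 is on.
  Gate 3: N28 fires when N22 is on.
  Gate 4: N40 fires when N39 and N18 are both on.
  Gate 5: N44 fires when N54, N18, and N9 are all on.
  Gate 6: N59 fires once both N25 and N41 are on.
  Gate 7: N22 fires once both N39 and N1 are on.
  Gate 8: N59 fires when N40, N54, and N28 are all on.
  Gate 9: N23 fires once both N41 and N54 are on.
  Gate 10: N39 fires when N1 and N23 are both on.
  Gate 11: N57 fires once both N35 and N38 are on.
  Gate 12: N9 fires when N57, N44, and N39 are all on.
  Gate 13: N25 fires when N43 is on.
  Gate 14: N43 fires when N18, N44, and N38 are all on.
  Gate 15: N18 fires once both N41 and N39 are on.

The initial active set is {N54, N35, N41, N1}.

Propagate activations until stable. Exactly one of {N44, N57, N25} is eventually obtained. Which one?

N57

N41 and N54 are on, so N23 fires (Gate 9).
Gate 10: N1 and N23 on → N39 on.
N39 and N1 are on, so N22 fires (Gate 7).
N22 is on, so N28 fires (Gate 3).
Gate 1: N28 and N41 on → N38 on.
Gate 11: N35 and N38 on → N57 on.
N25 would need N43 (Gate 13), but N43 never turns on. N44 would need N54, N18, and N9 (Gate 5), but N9 never turns on.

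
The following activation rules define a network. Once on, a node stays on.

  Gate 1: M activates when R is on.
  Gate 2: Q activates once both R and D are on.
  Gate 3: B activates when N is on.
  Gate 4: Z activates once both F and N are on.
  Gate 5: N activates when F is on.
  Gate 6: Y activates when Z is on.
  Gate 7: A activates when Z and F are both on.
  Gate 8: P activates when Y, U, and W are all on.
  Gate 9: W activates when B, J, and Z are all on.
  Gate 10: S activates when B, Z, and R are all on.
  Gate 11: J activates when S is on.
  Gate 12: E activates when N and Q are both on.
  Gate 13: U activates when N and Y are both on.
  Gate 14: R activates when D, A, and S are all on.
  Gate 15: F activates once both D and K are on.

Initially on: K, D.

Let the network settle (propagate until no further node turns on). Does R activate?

No

R would need D, A, and S (Gate 14), but S never turns on.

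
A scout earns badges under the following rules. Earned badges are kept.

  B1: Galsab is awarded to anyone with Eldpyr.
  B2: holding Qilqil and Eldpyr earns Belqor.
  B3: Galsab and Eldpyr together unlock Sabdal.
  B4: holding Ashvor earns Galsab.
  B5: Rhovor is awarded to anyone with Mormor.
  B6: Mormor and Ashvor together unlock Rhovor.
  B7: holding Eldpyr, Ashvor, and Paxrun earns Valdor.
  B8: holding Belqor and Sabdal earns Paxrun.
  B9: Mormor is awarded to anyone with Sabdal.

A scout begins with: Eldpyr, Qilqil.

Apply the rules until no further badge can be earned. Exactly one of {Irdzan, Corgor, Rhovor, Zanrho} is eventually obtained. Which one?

With Eldpyr, Galsab is earned (B1).
With Galsab and Eldpyr, Sabdal is earned (B3).
With Sabdal, Mormor is earned (B9).
With Mormor, Rhovor is earned (B5).
No rule produces Corgor, and it is not given. No rule produces Zanrho, and it is not given. No rule produces Irdzan, and it is not given.

Rhovor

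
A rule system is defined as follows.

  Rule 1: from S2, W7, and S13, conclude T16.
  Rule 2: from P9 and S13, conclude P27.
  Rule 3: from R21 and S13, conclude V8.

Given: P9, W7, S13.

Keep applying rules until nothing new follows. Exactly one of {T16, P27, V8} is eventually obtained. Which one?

P27

P9 and S13 hold, so P27 follows (Rule 2).
V8 would need R21 and S13 (Rule 3), but R21 is never established. T16 would need S2, W7, and S13 (Rule 1), but S2 is never established.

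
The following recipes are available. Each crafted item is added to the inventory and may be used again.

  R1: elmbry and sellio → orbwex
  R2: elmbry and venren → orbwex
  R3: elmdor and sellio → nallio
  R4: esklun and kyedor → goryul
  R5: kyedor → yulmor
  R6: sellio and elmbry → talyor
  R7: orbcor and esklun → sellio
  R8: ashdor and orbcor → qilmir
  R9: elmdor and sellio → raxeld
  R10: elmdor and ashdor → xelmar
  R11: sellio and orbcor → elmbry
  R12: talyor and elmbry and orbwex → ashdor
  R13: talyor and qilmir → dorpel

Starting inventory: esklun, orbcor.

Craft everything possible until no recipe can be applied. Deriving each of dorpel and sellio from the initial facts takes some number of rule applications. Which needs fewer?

sellio: orbcor and esklun → sellio (R7). [1 rule application]
dorpel: Using R7, orbcor and esklun make sellio. sellio and orbcor → elmbry (R11). Using R6, sellio and elmbry make talyor. Using R1, elmbry and sellio make orbwex. Using R12, talyor, elmbry, and orbwex make ashdor. ashdor and orbcor → qilmir (R8). talyor and qilmir → dorpel (R13). [7 rule applications]
sellio needs fewer.

sellio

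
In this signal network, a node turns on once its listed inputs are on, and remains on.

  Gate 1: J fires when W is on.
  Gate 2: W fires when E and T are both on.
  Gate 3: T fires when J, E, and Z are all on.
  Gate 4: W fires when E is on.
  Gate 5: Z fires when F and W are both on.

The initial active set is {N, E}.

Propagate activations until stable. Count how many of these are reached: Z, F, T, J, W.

E is on, so W fires (Gate 4).
W is on, so J fires (Gate 1).
Z would need F and W (Gate 5), but F never turns on.
No rule produces F, and it is not given.
T would need J, E, and Z (Gate 3), but Z never turns on.
J: reached.
W: reached.
Reached: J and W — 2 of the 5.

2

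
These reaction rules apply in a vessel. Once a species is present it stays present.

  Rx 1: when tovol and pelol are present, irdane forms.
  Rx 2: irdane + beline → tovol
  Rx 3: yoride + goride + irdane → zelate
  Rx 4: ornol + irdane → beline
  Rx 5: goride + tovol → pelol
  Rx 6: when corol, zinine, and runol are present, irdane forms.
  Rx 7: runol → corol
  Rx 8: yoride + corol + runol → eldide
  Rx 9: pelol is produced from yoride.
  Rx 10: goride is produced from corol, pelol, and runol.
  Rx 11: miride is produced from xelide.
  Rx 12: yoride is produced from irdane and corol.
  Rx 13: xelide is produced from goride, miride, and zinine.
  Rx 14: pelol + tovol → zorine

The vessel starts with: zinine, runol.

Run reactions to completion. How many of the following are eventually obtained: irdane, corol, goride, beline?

3

runol present → corol forms (Rx 7).
corol, zinine, and runol present → irdane forms (Rx 6).
irdane and corol present → yoride forms (Rx 12).
yoride present → pelol forms (Rx 9).
corol, pelol, and runol present → goride forms (Rx 10).
irdane: reached.
corol: reached.
goride: reached.
beline would need ornol and irdane (Rx 4), but ornol never forms.
Reached: irdane, corol, and goride — 3 of the 4.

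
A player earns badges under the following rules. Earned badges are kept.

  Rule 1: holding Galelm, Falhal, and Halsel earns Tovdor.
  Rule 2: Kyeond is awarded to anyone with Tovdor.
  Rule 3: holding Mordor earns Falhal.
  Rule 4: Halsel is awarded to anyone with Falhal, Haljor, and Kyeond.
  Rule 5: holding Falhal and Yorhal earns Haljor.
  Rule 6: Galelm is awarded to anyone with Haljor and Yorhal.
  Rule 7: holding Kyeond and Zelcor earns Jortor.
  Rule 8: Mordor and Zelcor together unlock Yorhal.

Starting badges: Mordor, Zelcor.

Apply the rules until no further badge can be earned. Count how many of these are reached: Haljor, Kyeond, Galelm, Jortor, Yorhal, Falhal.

With Mordor and Zelcor, Yorhal is earned (Rule 8).
With Mordor, Falhal is earned (Rule 3).
With Falhal and Yorhal, Haljor is earned (Rule 5).
With Haljor and Yorhal, Galelm is earned (Rule 6).
Haljor: reached.
Kyeond would need Tovdor (Rule 2), but Tovdor is never earned.
Galelm: reached.
Jortor would need Kyeond and Zelcor (Rule 7), but Kyeond is never earned.
Yorhal: reached.
Falhal: reached.
Reached: Haljor, Galelm, Yorhal, and Falhal — 4 of the 6.

4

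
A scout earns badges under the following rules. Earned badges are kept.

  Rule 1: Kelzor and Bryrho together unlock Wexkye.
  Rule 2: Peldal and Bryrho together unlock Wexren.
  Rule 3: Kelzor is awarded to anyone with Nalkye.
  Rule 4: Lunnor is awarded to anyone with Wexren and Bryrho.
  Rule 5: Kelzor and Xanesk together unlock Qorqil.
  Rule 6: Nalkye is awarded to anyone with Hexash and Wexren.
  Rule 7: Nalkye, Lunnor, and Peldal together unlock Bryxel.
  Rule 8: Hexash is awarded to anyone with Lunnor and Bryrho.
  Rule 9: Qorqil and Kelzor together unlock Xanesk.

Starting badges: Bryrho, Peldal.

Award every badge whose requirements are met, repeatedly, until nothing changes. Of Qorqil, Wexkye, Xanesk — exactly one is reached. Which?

Wexkye

With Peldal and Bryrho, Wexren is earned (Rule 2).
With Wexren and Bryrho, Lunnor is earned (Rule 4).
With Lunnor and Bryrho, Hexash is earned (Rule 8).
With Hexash and Wexren, Nalkye is earned (Rule 6).
With Nalkye, Kelzor is earned (Rule 3).
With Kelzor and Bryrho, Wexkye is earned (Rule 1).
Xanesk would need Qorqil and Kelzor (Rule 9), but Qorqil is never earned. Qorqil would need Kelzor and Xanesk (Rule 5), but Xanesk is never earned.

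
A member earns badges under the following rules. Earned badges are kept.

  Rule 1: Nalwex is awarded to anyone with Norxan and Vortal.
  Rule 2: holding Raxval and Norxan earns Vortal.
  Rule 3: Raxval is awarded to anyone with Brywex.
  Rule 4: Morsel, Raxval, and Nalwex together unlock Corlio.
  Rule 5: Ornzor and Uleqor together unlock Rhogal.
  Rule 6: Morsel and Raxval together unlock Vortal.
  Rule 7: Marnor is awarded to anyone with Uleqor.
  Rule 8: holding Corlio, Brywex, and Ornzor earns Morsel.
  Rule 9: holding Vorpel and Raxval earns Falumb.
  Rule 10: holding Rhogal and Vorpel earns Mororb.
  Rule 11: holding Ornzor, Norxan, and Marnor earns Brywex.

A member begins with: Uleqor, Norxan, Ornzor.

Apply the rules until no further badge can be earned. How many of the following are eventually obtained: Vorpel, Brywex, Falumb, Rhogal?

With Ornzor and Uleqor, Rhogal is earned (Rule 5).
With Uleqor, Marnor is earned (Rule 7).
With Ornzor, Norxan, and Marnor, Brywex is earned (Rule 11).
No rule produces Vorpel, and it is not given.
Brywex: reached.
Falumb would need Vorpel and Raxval (Rule 9), but Vorpel is never earned.
Rhogal: reached.
Reached: Brywex and Rhogal — 2 of the 4.

2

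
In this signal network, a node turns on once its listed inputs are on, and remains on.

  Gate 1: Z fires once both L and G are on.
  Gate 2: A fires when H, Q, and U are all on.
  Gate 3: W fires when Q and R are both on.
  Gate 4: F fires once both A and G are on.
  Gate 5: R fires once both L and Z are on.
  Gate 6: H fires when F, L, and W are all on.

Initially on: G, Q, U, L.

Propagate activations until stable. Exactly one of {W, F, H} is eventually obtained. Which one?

W

Gate 1: L and G on → Z on.
L and Z are on, so R fires (Gate 5).
Gate 3: Q and R on → W on.
H would need F, L, and W (Gate 6), but F never turns on. F would need A and G (Gate 4), but A never turns on.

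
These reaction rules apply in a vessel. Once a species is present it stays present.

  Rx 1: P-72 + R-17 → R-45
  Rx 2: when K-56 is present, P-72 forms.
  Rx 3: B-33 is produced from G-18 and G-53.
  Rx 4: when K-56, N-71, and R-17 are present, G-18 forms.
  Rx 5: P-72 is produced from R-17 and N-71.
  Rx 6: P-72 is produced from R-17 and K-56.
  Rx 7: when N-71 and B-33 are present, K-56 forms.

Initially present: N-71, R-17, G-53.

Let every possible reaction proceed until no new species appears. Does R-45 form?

R-17 and N-71 present → P-72 forms (Rx 5).
P-72 and R-17 present → R-45 forms (Rx 1).

Yes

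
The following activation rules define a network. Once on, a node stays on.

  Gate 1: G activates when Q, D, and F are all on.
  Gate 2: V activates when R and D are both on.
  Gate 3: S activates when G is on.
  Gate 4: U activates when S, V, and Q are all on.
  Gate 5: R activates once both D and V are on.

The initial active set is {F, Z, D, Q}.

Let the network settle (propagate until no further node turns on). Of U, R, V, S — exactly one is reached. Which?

Q, D, and F are on, so G activates (Gate 1).
G is on, so S activates (Gate 3).
V would need R and D (Gate 2), but R never turns on. R would need D and V (Gate 5), but V never turns on. U would need S, V, and Q (Gate 4), but V never turns on.

S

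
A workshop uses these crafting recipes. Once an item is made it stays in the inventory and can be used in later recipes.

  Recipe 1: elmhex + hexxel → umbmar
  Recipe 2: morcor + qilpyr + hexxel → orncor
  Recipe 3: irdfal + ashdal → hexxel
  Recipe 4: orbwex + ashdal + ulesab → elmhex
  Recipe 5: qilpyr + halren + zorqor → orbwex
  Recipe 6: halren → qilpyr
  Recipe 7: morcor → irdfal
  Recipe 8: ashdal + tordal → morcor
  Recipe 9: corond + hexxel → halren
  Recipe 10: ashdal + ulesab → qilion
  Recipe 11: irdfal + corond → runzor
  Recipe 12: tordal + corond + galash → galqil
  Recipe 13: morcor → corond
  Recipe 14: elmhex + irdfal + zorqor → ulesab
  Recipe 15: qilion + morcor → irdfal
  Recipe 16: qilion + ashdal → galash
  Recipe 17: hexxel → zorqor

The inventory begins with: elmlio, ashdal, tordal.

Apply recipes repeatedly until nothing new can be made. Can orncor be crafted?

Yes

ashdal + tordal → morcor (Recipe 8).
Using Recipe 13, morcor makes corond.
Using Recipe 7, morcor makes irdfal.
irdfal + ashdal → hexxel (Recipe 3).
Using Recipe 9, corond and hexxel make halren.
halren → qilpyr (Recipe 6).
morcor + qilpyr + hexxel → orncor (Recipe 2).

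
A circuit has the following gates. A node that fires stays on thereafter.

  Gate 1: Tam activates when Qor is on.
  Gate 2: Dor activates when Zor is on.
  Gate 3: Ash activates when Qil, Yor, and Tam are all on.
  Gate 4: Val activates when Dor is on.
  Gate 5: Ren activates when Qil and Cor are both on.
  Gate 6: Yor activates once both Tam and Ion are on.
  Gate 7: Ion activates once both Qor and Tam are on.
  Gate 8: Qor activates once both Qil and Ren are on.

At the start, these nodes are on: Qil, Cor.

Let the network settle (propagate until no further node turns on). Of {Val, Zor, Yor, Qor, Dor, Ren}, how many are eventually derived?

3

Qil and Cor are on, so Ren activates (Gate 5).
Qil and Ren are on, so Qor activates (Gate 8).
Qor is on, so Tam activates (Gate 1).
Qor and Tam are on, so Ion activates (Gate 7).
Gate 6: Tam and Ion on → Yor on.
Val would need Dor (Gate 4), but Dor never turns on.
No rule produces Zor, and it is not given.
Yor: reached.
Qor: reached.
Dor would need Zor (Gate 2), but Zor never turns on.
Ren: reached.
Reached: Yor, Qor, and Ren — 3 of the 6.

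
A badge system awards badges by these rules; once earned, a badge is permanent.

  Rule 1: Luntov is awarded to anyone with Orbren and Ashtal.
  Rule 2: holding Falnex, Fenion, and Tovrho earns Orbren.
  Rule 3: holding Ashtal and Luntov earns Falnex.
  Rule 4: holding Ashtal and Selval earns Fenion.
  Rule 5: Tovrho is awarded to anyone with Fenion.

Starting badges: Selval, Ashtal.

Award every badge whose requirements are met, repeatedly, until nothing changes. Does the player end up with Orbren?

No

Orbren would need Falnex, Fenion, and Tovrho (Rule 2), but Falnex is never earned.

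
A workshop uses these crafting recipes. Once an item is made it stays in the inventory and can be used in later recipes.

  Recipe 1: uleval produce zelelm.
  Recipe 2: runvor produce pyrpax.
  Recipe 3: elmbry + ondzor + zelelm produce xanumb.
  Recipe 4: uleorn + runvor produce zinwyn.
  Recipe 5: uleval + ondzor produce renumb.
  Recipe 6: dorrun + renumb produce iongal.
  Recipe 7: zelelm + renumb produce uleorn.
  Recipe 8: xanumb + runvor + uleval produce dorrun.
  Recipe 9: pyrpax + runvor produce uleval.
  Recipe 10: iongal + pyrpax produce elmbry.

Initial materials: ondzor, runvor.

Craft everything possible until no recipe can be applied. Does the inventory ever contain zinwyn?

Using Recipe 2, runvor makes pyrpax.
pyrpax + runvor → uleval (Recipe 9).
uleval + ondzor → renumb (Recipe 5).
Using Recipe 1, uleval makes zelelm.
zelelm + renumb → uleorn (Recipe 7).
uleorn + runvor → zinwyn (Recipe 4).

Yes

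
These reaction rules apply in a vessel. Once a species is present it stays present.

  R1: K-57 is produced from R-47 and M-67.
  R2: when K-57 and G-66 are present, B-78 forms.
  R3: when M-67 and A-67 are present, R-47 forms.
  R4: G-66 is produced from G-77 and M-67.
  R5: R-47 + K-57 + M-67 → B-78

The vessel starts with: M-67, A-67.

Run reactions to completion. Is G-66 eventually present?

G-66 would need G-77 and M-67 (R4), but G-77 never forms.

No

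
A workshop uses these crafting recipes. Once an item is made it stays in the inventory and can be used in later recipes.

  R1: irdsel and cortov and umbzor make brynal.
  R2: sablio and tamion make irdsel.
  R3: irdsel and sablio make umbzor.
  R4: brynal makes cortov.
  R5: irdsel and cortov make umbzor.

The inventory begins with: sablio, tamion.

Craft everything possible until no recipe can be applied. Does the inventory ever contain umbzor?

Yes

Using R2, sablio and tamion make irdsel.
Using R3, irdsel and sablio make umbzor.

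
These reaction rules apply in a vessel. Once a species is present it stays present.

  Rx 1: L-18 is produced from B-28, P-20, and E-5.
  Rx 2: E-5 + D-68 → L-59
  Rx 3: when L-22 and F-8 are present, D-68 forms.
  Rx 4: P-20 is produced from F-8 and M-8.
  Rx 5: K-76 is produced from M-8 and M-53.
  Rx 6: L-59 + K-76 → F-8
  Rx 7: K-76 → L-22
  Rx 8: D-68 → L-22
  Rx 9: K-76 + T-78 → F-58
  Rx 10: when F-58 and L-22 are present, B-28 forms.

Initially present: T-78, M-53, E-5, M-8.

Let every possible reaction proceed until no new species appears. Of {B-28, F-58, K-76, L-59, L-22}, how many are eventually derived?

M-8 and M-53 present → K-76 forms (Rx 5).
K-76 and T-78 present → F-58 forms (Rx 9).
K-76 present → L-22 forms (Rx 7).
F-58 and L-22 present → B-28 forms (Rx 10).
B-28: reached.
F-58: reached.
K-76: reached.
L-59 would need E-5 and D-68 (Rx 2), but D-68 never forms.
L-22: reached.
Reached: B-28, F-58, K-76, and L-22 — 4 of the 5.

4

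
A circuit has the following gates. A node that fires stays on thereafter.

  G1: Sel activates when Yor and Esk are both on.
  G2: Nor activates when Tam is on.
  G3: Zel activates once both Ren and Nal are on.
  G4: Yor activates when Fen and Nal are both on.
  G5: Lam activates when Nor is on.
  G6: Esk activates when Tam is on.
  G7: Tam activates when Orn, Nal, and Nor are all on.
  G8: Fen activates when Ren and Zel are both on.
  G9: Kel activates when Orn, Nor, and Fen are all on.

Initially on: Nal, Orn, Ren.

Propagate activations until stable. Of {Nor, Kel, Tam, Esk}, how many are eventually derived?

0

Nor would need Tam (G2), but Tam never turns on.
Kel would need Orn, Nor, and Fen (G9), but Nor never turns on.
Tam would need Orn, Nal, and Nor (G7), but Nor never turns on.
Esk would need Tam (G6), but Tam never turns on.
None of the 4 are reached.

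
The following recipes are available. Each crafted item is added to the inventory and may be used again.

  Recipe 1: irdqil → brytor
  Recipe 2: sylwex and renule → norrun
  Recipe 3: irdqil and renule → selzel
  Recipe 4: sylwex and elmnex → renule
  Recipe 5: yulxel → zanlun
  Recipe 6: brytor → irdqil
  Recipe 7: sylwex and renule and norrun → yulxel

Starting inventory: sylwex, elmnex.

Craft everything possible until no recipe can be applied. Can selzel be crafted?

selzel would need irdqil and renule (Recipe 3), but irdqil is never obtained.

No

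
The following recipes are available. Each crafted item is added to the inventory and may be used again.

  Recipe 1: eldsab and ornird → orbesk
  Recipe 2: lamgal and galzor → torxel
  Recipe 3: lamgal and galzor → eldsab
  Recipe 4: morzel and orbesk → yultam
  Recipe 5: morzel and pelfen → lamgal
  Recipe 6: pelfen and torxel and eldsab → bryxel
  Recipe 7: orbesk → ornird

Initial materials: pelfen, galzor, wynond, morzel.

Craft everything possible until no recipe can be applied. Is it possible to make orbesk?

orbesk would need eldsab and ornird (Recipe 1), but ornird is never obtained.

No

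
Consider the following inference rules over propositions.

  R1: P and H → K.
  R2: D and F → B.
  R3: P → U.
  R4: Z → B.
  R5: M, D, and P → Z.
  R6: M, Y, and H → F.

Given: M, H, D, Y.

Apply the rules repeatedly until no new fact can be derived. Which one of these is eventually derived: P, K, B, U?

B

M, Y, and H hold, so F follows (R6).
From D and F, R2 gives B.
No rule produces P, and it is not given. U would need P (R3), but P is never established. K would need P and H (R1), but P is never established.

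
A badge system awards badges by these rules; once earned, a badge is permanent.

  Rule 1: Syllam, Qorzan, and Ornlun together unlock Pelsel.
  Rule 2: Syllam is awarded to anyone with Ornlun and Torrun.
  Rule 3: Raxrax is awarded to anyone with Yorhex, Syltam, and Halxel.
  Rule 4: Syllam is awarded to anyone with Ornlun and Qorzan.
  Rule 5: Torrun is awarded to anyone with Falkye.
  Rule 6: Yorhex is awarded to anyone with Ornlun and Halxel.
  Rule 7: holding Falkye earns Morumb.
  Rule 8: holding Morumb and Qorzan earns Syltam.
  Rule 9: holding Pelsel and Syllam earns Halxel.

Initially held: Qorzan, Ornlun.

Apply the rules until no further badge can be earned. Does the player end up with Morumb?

Morumb would need Falkye (Rule 7), but Falkye is never earned.

No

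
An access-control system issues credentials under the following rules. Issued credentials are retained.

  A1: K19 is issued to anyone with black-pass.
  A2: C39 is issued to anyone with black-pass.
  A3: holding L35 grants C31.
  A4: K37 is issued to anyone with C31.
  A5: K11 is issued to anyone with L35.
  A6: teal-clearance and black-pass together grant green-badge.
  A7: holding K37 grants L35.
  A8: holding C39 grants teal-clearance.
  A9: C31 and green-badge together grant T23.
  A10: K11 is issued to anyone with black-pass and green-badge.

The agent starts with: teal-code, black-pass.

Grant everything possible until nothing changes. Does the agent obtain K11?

Holding black-pass grants C39 (A2).
Holding C39 grants teal-clearance (A8).
Holding teal-clearance and black-pass grants green-badge (A6).
Holding black-pass and green-badge grants K11 (A10).

Yes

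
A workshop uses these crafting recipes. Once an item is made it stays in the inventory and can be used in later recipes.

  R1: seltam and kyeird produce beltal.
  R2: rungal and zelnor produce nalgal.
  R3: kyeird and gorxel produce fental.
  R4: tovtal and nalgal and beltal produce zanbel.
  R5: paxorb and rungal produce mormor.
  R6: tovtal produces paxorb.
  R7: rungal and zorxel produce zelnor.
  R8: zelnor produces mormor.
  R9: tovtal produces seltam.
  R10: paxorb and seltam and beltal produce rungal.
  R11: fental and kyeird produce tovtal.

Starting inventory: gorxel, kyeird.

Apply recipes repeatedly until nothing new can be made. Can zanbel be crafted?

zanbel would need tovtal, nalgal, and beltal (R4), but nalgal is never obtained.

No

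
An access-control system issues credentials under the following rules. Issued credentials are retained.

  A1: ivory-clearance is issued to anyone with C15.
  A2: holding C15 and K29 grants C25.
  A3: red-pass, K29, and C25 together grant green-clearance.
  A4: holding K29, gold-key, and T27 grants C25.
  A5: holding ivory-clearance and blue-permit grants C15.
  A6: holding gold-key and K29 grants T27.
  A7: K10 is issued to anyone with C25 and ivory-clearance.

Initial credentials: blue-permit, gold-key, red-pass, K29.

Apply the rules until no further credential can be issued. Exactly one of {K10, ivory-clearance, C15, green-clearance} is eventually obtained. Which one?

green-clearance

Holding gold-key and K29 grants T27 (A6).
Holding K29, gold-key, and T27 grants C25 (A4).
Holding red-pass, K29, and C25 grants green-clearance (A3).
C15 would need ivory-clearance and blue-permit (A5), but ivory-clearance is never granted. K10 would need C25 and ivory-clearance (A7), but ivory-clearance is never granted. ivory-clearance would need C15 (A1), but C15 is never granted.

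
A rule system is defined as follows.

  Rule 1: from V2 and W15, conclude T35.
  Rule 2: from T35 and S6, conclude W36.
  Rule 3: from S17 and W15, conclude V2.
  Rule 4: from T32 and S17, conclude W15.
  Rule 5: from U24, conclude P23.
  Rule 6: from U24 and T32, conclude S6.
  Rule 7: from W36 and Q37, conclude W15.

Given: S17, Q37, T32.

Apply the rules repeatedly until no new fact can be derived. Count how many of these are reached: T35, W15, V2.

3

T32 and S17 hold, so W15 follows (Rule 4).
From S17 and W15, Rule 3 gives V2.
V2 and W15 hold, so T35 follows (Rule 1).
T35: reached.
W15: reached.
V2: reached.
All 3 are reached.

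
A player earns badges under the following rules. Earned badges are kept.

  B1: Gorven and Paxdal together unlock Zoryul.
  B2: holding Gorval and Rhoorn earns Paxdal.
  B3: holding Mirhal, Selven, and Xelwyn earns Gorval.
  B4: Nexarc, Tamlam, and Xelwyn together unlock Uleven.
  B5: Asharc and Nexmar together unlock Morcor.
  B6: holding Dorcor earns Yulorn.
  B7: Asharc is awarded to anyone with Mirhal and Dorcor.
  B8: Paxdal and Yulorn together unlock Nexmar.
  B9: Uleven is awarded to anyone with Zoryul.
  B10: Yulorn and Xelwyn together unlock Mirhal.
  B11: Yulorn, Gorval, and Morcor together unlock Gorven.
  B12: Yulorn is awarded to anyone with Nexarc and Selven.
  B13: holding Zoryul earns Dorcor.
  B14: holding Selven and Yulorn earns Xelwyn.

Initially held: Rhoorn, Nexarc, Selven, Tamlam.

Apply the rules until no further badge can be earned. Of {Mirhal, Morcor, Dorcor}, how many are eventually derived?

1

With Nexarc and Selven, Yulorn is earned (B12).
With Selven and Yulorn, Xelwyn is earned (B14).
With Yulorn and Xelwyn, Mirhal is earned (B10).
Mirhal: reached.
Morcor would need Asharc and Nexmar (B5), but Asharc is never earned.
Dorcor would need Zoryul (B13), but Zoryul is never earned.
Reached: Mirhal — 1 of the 3.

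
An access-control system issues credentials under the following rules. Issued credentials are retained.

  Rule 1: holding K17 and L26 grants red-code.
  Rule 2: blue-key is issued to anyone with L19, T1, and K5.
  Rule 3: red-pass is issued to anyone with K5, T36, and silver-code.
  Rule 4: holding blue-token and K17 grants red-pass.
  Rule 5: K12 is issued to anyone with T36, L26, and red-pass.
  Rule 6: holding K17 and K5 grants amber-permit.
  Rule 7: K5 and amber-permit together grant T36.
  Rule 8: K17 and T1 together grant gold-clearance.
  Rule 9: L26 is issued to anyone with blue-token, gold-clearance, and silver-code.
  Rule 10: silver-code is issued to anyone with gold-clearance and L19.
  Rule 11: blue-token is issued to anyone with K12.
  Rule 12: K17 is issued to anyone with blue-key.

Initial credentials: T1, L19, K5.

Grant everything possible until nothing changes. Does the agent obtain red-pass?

Yes

Holding L19, T1, and K5 grants blue-key (Rule 2).
Holding blue-key grants K17 (Rule 12).
Holding K17 and T1 grants gold-clearance (Rule 8).
Holding K17 and K5 grants amber-permit (Rule 6).
Holding gold-clearance and L19 grants silver-code (Rule 10).
Holding K5 and amber-permit grants T36 (Rule 7).
Holding K5, T36, and silver-code grants red-pass (Rule 3).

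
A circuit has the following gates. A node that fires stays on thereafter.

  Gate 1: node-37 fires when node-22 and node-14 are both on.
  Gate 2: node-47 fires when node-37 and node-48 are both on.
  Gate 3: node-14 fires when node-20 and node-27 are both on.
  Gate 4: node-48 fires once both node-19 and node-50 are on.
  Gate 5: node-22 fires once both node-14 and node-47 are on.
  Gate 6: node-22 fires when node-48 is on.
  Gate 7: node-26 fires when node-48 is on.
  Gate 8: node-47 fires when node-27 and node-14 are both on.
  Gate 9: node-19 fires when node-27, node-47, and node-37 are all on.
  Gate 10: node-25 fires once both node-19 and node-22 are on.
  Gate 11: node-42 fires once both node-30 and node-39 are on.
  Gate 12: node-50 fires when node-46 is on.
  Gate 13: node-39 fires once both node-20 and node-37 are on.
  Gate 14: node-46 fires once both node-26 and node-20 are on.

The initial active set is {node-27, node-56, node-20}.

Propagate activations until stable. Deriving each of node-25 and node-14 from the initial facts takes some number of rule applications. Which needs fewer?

node-14: Gate 3: node-20 and node-27 on → node-14 on. [1 rule application]
node-25: node-20 and node-27 are on, so node-14 fires (Gate 3). node-27 and node-14 are on, so node-47 fires (Gate 8). node-14 and node-47 are on, so node-22 fires (Gate 5). node-22 and node-14 are on, so node-37 fires (Gate 1). Gate 9: node-27, node-47, and node-37 on → node-19 on. Gate 10: node-19 and node-22 on → node-25 on. [6 rule applications]
node-14 needs fewer.

node-14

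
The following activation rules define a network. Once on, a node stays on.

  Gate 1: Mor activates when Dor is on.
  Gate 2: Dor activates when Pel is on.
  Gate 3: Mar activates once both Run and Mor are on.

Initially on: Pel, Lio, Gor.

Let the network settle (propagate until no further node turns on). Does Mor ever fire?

Gate 2: Pel on → Dor on.
Gate 1: Dor on → Mor on.

Yes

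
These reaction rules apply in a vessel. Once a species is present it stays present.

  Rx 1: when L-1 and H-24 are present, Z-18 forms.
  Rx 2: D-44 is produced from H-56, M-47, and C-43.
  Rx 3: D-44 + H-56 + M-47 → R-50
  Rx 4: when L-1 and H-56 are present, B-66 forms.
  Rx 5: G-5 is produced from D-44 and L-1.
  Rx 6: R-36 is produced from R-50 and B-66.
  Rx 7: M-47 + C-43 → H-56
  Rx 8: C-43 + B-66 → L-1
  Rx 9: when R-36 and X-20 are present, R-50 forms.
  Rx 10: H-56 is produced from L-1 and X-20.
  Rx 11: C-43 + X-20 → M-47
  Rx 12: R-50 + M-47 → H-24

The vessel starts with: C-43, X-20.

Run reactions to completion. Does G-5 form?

No

G-5 would need D-44 and L-1 (Rx 5), but L-1 never forms.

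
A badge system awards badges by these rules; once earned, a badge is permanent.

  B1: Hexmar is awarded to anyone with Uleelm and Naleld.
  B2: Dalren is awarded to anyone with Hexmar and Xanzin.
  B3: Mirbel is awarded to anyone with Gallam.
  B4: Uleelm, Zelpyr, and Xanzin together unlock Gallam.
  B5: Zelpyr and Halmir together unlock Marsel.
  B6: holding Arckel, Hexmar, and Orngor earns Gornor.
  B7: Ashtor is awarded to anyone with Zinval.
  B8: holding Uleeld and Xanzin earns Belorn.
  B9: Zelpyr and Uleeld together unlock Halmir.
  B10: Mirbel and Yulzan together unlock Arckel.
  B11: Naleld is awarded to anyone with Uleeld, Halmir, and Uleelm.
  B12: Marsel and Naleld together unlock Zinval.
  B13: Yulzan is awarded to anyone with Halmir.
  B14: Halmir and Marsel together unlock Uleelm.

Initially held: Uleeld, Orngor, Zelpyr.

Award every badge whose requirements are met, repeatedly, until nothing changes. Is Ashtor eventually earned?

With Zelpyr and Uleeld, Halmir is earned (B9).
With Zelpyr and Halmir, Marsel is earned (B5).
With Halmir and Marsel, Uleelm is earned (B14).
With Uleeld, Halmir, and Uleelm, Naleld is earned (B11).
With Marsel and Naleld, Zinval is earned (B12).
With Zinval, Ashtor is earned (B7).

Yes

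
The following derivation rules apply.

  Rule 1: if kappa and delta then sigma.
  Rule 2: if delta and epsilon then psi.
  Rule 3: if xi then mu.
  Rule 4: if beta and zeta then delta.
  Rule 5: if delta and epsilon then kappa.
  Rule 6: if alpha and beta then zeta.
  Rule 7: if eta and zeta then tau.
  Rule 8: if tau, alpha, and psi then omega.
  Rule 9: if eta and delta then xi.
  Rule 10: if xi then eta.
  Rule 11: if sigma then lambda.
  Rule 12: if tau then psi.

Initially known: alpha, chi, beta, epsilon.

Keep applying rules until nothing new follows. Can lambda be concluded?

Yes

From alpha and beta, Rule 6 gives zeta.
From beta and zeta, Rule 4 gives delta.
delta and epsilon hold, so kappa follows (Rule 5).
kappa and delta hold, so sigma follows (Rule 1).
From sigma, Rule 11 gives lambda.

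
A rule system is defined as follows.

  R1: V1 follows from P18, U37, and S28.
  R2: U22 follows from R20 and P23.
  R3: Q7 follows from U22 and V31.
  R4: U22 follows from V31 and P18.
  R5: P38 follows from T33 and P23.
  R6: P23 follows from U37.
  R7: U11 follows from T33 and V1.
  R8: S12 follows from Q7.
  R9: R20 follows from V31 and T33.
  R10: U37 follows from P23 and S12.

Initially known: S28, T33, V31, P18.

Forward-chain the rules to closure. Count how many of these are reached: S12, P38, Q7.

2

From V31 and P18, R4 gives U22.
U22 and V31 hold, so Q7 follows (R3).
From Q7, R8 gives S12.
S12: reached.
P38 would need T33 and P23 (R5), but P23 is never established.
Q7: reached.
Reached: S12 and Q7 — 2 of the 3.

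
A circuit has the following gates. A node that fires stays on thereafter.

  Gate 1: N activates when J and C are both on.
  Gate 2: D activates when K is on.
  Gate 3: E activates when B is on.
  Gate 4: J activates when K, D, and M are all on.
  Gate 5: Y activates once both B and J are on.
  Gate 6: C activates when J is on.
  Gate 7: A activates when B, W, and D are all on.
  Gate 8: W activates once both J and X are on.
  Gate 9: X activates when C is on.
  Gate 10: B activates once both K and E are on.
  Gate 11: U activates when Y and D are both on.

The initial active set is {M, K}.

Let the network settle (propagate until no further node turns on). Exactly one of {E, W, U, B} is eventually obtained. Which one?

Gate 2: K on → D on.
Gate 4: K, D, and M on → J on.
J is on, so C activates (Gate 6).
Gate 9: C on → X on.
J and X are on, so W activates (Gate 8).
E would need B (Gate 3), but B never turns on. B would need K and E (Gate 10), but E never turns on. U would need Y and D (Gate 11), but Y never turns on.

W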